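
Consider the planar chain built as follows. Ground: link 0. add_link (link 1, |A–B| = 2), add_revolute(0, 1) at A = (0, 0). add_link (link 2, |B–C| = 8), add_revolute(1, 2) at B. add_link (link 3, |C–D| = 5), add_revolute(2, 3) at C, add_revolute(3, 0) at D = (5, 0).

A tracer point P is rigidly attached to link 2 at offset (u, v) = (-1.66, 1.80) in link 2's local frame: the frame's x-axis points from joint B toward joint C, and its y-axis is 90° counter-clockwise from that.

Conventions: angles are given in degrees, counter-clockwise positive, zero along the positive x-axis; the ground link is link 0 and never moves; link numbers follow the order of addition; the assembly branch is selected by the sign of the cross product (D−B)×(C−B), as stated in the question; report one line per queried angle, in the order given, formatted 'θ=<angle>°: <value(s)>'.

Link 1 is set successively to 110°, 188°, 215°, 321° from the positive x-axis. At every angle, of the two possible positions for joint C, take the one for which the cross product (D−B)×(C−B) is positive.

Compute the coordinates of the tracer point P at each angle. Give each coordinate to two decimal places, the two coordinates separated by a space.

A=(0,0), D=(5.00,0)
θ=110°: B = A + 2.00·(cos110°, sin110°) = (-0.6840, 1.8794)
θ=110°: |BD| = 5.9867
θ=110°: circle(B,8.00) ∩ circle(D,5.00): a=6.2506, h=4.9930
θ=110°:   candidates: C₊=(6.8180,4.6578) cross=29.892; C₋=(3.6831,-4.8235) cross=-29.892
θ=110°:   branch + wants cross > 0 → take C=(6.8180,4.6578) (cross=29.892)
θ=110°: ex = (C−B)/|BC| = (0.9378,0.3473); ey = (-0.3473,0.9378)
θ=110°: P = B + -1.66·ex + 1.80·ey = (-2.8659,2.9908)
θ=188°: B = A + 2.00·(cos188°, sin188°) = (-1.9805, -0.2783)
θ=188°: |BD| = 6.9861
θ=188°: circle(B,8.00) ∩ circle(D,5.00): a=6.2843, h=4.9505
θ=188°:   candidates: C₊=(4.1015,4.9186) cross=34.585; C₋=(4.4960,-4.9745) cross=-34.585
θ=188°:   branch + wants cross > 0 → take C=(4.1015,4.9186) (cross=34.585)
θ=188°: ex = (C−B)/|BC| = (0.7603,0.6496); ey = (-0.6496,0.7603)
θ=188°: P = B + -1.66·ex + 1.80·ey = (-4.4119,0.0118)
θ=215°: B = A + 2.00·(cos215°, sin215°) = (-1.6383, -1.1472)
θ=215°: |BD| = 6.7367
θ=215°: circle(B,8.00) ∩ circle(D,5.00): a=6.2629, h=4.9775
θ=215°:   candidates: C₊=(3.6856,4.8241) cross=33.532; C₋=(5.3808,-4.9855) cross=-33.532
θ=215°:   branch + wants cross > 0 → take C=(3.6856,4.8241) (cross=33.532)
θ=215°: ex = (C−B)/|BC| = (0.6655,0.7464); ey = (-0.7464,0.6655)
θ=215°: P = B + -1.66·ex + 1.80·ey = (-4.0865,-1.1883)
θ=321°: B = A + 2.00·(cos321°, sin321°) = (1.5543, -1.2586)
θ=321°: |BD| = 3.6684
θ=321°: circle(B,8.00) ∩ circle(D,5.00): a=7.1499, h=3.5888
θ=321°:   candidates: C₊=(7.0388,4.5654) cross=13.165; C₋=(9.5015,-2.1764) cross=-13.165
θ=321°:   branch + wants cross > 0 → take C=(7.0388,4.5654) (cross=13.165)
θ=321°: ex = (C−B)/|BC| = (0.6856,0.7280); ey = (-0.7280,0.6856)
θ=321°: P = B + -1.66·ex + 1.80·ey = (-0.8942,-1.2331)

θ=110°: -2.87 2.99
θ=188°: -4.41 0.01
θ=215°: -4.09 -1.19
θ=321°: -0.89 -1.23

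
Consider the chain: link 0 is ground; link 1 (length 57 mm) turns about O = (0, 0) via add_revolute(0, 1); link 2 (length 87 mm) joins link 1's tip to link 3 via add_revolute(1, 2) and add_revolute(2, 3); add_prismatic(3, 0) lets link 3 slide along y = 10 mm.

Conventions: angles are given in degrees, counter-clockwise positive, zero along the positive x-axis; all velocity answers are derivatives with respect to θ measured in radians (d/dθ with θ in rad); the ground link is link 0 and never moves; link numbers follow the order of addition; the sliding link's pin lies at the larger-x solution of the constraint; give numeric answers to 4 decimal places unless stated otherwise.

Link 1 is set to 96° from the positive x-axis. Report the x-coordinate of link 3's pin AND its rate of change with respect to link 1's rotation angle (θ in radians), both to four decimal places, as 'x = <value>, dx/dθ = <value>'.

geometry: r = 57 mm, L = 87 mm, e = 10 mm
crank pin P = (r cos θ, r sin θ) = (-5.958122, 56.687748)
h = r sin θ − e = 56.687748 − 10 = 46.687748
x = r cos θ + √(L² − h²) = -5.958122 + 73.411540 = 67.453417
dx/dθ = −r sin θ − h·r cos θ/√(L² − h²) (θ in radians; h = 46.687748) = -52.898544

x = 67.4534, dx/dθ = -52.8985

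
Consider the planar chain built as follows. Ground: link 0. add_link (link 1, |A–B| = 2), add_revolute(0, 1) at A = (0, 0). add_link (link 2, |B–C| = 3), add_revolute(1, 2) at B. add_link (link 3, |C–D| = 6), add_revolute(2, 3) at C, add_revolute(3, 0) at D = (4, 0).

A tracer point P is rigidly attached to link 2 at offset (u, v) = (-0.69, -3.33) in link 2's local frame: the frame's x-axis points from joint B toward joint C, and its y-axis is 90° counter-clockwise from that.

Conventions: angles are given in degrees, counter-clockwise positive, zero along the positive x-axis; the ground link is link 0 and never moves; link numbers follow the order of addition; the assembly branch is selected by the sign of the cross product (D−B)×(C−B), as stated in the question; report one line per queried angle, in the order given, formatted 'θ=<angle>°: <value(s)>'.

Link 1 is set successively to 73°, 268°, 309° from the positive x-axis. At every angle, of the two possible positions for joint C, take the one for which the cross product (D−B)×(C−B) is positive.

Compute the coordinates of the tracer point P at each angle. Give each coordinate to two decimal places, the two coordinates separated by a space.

A=(0,0), D=(4.00,0)
θ=73°: B = A + 2.00·(cos73°, sin73°) = (0.5847, 1.9126)
θ=73°: |BD| = 3.9143
θ=73°: circle(B,3.00) ∩ circle(D,6.00): a=-1.4917, h=2.6029
θ=73°:   candidates: C₊=(0.5550,4.9125) cross=10.188; C₋=(-1.9886,0.3705) cross=-10.188
θ=73°:   branch + wants cross > 0 → take C=(0.5550,4.9125) (cross=10.188)
θ=73°: ex = (C−B)/|BC| = (-0.0099,1.0000); ey = (-1.0000,-0.0099)
θ=73°: P = B + -0.69·ex + -3.33·ey = (3.9214,1.2556)
θ=268°: B = A + 2.00·(cos268°, sin268°) = (-0.0698, -1.9988)
θ=268°: |BD| = 4.5341
θ=268°: circle(B,3.00) ∩ circle(D,6.00): a=-0.7103, h=2.9147
θ=268°:   candidates: C₊=(-1.9923,0.3043) cross=13.216; C₋=(0.5775,-4.9281) cross=-13.216
θ=268°:   branch + wants cross > 0 → take C=(-1.9923,0.3043) (cross=13.216)
θ=268°: ex = (C−B)/|BC| = (-0.6408,0.7677); ey = (-0.7677,-0.6408)
θ=268°: P = B + -0.69·ex + -3.33·ey = (2.9288,-0.3945)
θ=309°: B = A + 2.00·(cos309°, sin309°) = (1.2586, -1.5543)
θ=309°: |BD| = 3.1513
θ=309°: circle(B,3.00) ∩ circle(D,6.00): a=-2.7082, h=1.2905
θ=309°:   candidates: C₊=(-1.7338,-1.7674) cross=4.067; C₋=(-0.4608,-4.0127) cross=-4.067
θ=309°:   branch + wants cross > 0 → take C=(-1.7338,-1.7674) (cross=4.067)
θ=309°: ex = (C−B)/|BC| = (-0.9975,-0.0710); ey = (0.0710,-0.9975)
θ=309°: P = B + -0.69·ex + -3.33·ey = (1.7103,1.8163)

θ=73°: 3.92 1.26
θ=268°: 2.93 -0.39
θ=309°: 1.71 1.82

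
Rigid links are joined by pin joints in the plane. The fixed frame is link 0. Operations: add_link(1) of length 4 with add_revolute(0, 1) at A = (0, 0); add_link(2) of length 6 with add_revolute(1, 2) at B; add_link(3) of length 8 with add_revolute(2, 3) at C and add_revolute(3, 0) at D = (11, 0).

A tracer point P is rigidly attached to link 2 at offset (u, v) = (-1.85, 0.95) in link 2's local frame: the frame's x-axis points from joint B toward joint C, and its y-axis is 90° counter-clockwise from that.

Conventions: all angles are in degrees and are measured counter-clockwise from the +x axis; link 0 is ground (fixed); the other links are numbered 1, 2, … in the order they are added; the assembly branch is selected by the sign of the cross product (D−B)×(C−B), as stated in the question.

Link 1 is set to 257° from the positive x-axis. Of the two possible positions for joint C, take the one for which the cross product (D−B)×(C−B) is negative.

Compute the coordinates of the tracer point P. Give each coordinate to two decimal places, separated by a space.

A=(0,0), D=(11.00,0)
B = A + 4.00·(cos257°, sin257°) = (-0.8998, -3.8975)
|BD| = 12.5218
circle(B,6.00) ∩ circle(D,8.00): a=5.1429, h=3.0905
  candidates: C₊=(3.0257,0.6402) cross=38.698; C₋=(4.9495,-5.2337) cross=-38.698
  branch - wants cross < 0 → take C=(4.9495,-5.2337) (cross=-38.698)
ex = (C−B)/|BC| = (0.9749,-0.2227); ey = (0.2227,0.9749)
P = B + -1.85·ex + 0.95·ey = (-2.4918,-2.5593)

-2.49 -2.56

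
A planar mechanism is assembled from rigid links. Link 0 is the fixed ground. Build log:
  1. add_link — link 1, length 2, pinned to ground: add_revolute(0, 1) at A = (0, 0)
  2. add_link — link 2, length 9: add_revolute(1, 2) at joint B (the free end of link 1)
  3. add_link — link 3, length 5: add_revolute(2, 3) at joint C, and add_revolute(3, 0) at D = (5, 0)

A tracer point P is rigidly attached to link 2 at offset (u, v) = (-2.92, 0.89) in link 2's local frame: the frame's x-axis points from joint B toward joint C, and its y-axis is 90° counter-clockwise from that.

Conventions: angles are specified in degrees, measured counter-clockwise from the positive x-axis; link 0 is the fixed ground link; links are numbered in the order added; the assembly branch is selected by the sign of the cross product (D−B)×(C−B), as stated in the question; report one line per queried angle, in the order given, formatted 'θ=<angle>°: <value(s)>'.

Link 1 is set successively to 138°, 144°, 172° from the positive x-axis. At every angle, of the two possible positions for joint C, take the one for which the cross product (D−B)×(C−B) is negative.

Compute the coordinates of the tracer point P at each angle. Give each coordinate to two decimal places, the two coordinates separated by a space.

A=(0,0), D=(5.00,0)
θ=138°: B = A + 2.00·(cos138°, sin138°) = (-1.4863, 1.3383)
θ=138°: |BD| = 6.6229
θ=138°: circle(B,9.00) ∩ circle(D,5.00): a=7.5392, h=4.9153
θ=138°:   candidates: C₊=(6.8906,4.6288) cross=32.554; C₋=(4.9042,-4.9991) cross=-32.554
θ=138°:   branch - wants cross < 0 → take C=(4.9042,-4.9991) (cross=-32.554)
θ=138°: ex = (C−B)/|BC| = (0.7101,-0.7041); ey = (0.7041,0.7101)
θ=138°: P = B + -2.92·ex + 0.89·ey = (-2.9329,4.0263)
θ=144°: B = A + 2.00·(cos144°, sin144°) = (-1.6180, 1.1756)
θ=144°: |BD| = 6.7216
θ=144°: circle(B,9.00) ∩ circle(D,5.00): a=7.5265, h=4.9348
θ=144°:   candidates: C₊=(6.6555,4.7180) cross=33.170; C₋=(4.9294,-4.9995) cross=-33.170
θ=144°:   branch - wants cross < 0 → take C=(4.9294,-4.9995) (cross=-33.170)
θ=144°: ex = (C−B)/|BC| = (0.7275,-0.6861); ey = (0.6861,0.7275)
θ=144°: P = B + -2.92·ex + 0.89·ey = (-3.1317,3.8265)
θ=172°: B = A + 2.00·(cos172°, sin172°) = (-1.9805, 0.2783)
θ=172°: |BD| = 6.9861
θ=172°: circle(B,9.00) ∩ circle(D,5.00): a=7.5010, h=4.9734
θ=172°:   candidates: C₊=(5.7127,4.9489) cross=34.745; C₋=(5.3164,-4.9900) cross=-34.745
θ=172°:   branch - wants cross < 0 → take C=(5.3164,-4.9900) (cross=-34.745)
θ=172°: ex = (C−B)/|BC| = (0.8108,-0.5854); ey = (0.5854,0.8108)
θ=172°: P = B + -2.92·ex + 0.89·ey = (-3.8270,2.7092)

θ=138°: -2.93 4.03
θ=144°: -3.13 3.83
θ=172°: -3.83 2.71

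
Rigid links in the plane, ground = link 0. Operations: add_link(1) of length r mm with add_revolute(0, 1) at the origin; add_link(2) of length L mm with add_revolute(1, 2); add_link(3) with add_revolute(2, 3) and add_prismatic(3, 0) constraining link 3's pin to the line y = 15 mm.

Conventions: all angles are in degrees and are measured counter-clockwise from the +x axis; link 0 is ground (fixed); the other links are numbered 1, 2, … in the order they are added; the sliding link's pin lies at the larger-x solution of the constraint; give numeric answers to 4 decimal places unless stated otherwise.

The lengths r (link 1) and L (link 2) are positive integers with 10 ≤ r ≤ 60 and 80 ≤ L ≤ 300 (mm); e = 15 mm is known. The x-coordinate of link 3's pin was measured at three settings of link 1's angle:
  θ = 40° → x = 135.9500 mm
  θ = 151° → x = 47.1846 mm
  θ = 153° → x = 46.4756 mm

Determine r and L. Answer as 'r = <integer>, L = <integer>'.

constraint per measurement: (x − r cos θ)² + (r sin θ − e)² = L²
subtracting the θ₁ and θ₂ equations cancels the r² and L² terms:
r = (x₁² − x₂²) / (2[(x₁cos θ₁ + e sin θ₁) − (x₂cos θ₂ + e sin θ₂)]) = 55.0000 → r = 55
L² = (x₁ − r cos θ₁)² + (r sin θ₁ − e)² = 9215.9913 → L = 96.0000 → L = 96
check at θ₃=153°: x = 46.4756 (printed 46.4756) ✓

r = 55, L = 96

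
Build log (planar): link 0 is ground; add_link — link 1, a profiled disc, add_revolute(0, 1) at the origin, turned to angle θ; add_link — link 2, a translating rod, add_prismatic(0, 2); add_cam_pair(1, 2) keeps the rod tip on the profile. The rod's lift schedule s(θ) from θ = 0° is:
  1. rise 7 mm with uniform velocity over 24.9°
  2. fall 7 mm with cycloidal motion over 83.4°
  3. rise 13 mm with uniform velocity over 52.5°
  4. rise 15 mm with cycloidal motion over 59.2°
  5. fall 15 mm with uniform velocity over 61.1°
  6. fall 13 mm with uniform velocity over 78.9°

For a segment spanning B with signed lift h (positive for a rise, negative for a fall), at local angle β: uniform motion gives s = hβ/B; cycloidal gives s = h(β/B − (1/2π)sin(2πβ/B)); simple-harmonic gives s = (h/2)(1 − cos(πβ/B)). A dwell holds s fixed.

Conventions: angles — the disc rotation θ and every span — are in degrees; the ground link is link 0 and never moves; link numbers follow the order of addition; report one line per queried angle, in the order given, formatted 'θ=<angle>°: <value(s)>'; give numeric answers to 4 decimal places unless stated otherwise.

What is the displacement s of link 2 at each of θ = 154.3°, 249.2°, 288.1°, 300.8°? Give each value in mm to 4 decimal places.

seg 1 [0°–24.9°] uniform, h=7: full span → s += 7 → s = 7.0000
seg 2 [24.9°–108.3°] cycloidal, h=-7: full span → s += -7 → s = 0.0000
seg 3 [108.3°–160.8°] uniform, h=13: θ=154.3° here. β=46, B=52.5. 13·46/52.5 = 11.3905 → s = 11.3905
seg 3 [108.3°–160.8°] uniform, h=13: full span → s += 13 → s = 13.0000
seg 4 [160.8°–220°] cycloidal, h=15: full span → s += 15 → s = 28.0000
seg 5 [220°–281.1°] uniform, h=-15: θ=249.2° here. β=29.2, B=61.1. -15·29.2/61.1 = -7.1686 → s = 20.8314
seg 5 [220°–281.1°] uniform, h=-15: full span → s += -15 → s = 13.0000
seg 6 [281.1°–360°] uniform, h=-13: θ=288.1° here. β=7, B=78.9. -13·7/78.9 = -1.1534 → s = 11.8466
seg 6 [281.1°–360°] uniform, h=-13: θ=300.8° here. β=19.7, B=78.9. -13·19.7/78.9 = -3.2459 → s = 9.7541

θ=154.3°: 11.3905
θ=249.2°: 20.8314
θ=288.1°: 11.8466
θ=300.8°: 9.7541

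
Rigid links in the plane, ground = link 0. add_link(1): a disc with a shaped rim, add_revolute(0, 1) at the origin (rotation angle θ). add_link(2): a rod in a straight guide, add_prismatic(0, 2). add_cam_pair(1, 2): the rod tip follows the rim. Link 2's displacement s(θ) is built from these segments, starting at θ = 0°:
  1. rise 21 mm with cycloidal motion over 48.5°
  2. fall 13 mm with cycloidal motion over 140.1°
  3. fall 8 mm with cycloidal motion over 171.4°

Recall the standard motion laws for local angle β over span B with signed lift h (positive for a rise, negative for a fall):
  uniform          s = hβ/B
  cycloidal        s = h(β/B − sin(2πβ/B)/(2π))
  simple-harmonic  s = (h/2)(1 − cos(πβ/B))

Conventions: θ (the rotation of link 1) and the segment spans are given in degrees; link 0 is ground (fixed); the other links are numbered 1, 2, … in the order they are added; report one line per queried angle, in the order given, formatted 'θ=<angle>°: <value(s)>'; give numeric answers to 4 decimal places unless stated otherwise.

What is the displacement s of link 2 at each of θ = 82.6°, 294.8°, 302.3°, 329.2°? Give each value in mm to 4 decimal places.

segment 1 (0° to 48.5°, cycloidal, h = 21) is passed completely: s = 0.0000 + (21) = 21.0000
θ = 82.6° falls in segment 2 (48.5° to 188.6°, cycloidal, h = -13): β = 82.6 − 48.5 = 34.1°, B = 140.1°; Δs = -13·(0.2434 − sin(2π·0.2434)/(2π)) = -1.0969; s = 21.0000 − 1.0969 = 19.9031
segment 2 (48.5° to 188.6°, cycloidal, h = -13) is passed completely: s = 21.0000 + (-13) = 8.0000
θ = 294.8° falls in segment 3 (188.6° to 360°, cycloidal, h = -8): β = 294.8 − 188.6 = 106.2°, B = 171.4°; Δs = -8·(0.6196 − sin(2π·0.6196)/(2π)) = -5.8261; s = 8.0000 − 5.8261 = 2.1739
θ = 302.3° falls in segment 3 (188.6° to 360°, cycloidal, h = -8): β = 302.3 − 188.6 = 113.7°, B = 171.4°; Δs = -8·(0.6634 − sin(2π·0.6634)/(2π)) = -6.3961; s = 8.0000 − 6.3961 = 1.6039
θ = 329.2° falls in segment 3 (188.6° to 360°, cycloidal, h = -8): β = 329.2 − 188.6 = 140.6°, B = 171.4°; Δs = -8·(0.8203 − sin(2π·0.8203)/(2π)) = -7.7135; s = 8.0000 − 7.7135 = 0.2865

θ=82.6°: 19.9031
θ=294.8°: 2.1739
θ=302.3°: 1.6039
θ=329.2°: 0.2865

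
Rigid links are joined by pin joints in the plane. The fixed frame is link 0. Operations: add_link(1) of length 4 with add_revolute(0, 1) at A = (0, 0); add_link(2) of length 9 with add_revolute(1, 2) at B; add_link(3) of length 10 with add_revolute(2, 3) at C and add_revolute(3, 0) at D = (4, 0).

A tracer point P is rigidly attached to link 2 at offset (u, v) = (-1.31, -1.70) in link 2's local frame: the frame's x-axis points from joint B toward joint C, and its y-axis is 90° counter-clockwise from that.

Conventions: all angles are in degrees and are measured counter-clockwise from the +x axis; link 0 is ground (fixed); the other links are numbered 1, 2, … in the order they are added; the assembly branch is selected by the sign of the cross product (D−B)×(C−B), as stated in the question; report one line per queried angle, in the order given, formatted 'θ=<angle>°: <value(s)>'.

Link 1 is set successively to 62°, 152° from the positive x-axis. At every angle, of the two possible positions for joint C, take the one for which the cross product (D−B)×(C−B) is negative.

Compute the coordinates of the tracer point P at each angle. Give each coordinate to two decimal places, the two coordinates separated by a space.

A=(0,0), D=(4.00,0)
θ=62°: B = A + 4.00·(cos62°, sin62°) = (1.8779, 3.5318)
θ=62°: |BD| = 4.1203
θ=62°: circle(B,9.00) ∩ circle(D,10.00): a=-0.2455, h=8.9967
θ=62°:   candidates: C₊=(9.4631,8.3758) cross=37.069; C₋=(-5.9602,-0.8914) cross=-37.069
θ=62°:   branch - wants cross < 0 → take C=(-5.9602,-0.8914) (cross=-37.069)
θ=62°: ex = (C−B)/|BC| = (-0.8709,-0.4915); ey = (0.4915,-0.8709)
θ=62°: P = B + -1.31·ex + -1.70·ey = (2.1833,5.6561)
θ=152°: B = A + 4.00·(cos152°, sin152°) = (-3.5318, 1.8779)
θ=152°: |BD| = 7.7624
θ=152°: circle(B,9.00) ∩ circle(D,10.00): a=2.6573, h=8.5988
θ=152°:   candidates: C₊=(1.1268,9.5784) cross=66.747; C₋=(-3.0336,-7.1083) cross=-66.747
θ=152°:   branch - wants cross < 0 → take C=(-3.0336,-7.1083) (cross=-66.747)
θ=152°: ex = (C−B)/|BC| = (0.0554,-0.9985); ey = (0.9985,0.0554)
θ=152°: P = B + -1.31·ex + -1.70·ey = (-5.3017,3.0918)

θ=62°: 2.18 5.66
θ=152°: -5.30 3.09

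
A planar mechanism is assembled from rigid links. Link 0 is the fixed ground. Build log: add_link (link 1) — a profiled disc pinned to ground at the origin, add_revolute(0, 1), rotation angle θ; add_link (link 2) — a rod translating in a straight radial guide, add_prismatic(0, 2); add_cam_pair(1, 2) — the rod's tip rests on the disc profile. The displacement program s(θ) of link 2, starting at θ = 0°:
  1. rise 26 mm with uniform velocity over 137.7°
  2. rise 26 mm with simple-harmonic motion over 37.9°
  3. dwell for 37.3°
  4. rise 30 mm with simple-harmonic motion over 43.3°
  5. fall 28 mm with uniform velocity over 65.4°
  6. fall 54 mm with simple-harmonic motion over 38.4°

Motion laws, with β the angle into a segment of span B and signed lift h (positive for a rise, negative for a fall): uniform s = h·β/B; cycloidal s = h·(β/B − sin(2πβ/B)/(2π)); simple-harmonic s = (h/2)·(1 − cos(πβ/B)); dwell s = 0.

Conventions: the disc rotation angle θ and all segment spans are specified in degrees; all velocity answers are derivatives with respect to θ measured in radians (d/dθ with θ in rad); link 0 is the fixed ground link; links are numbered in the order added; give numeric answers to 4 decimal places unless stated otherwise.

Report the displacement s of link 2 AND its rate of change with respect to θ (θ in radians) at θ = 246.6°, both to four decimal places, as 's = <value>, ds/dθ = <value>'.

seg 1 [0°–137.7°] uniform, h=26: full span → s += 26 → s = 26.0000
seg 2 [137.7°–175.6°] simple-harmonic, h=26: full span → s += 26 → s = 52.0000
seg 3 [175.6°–212.9°] dwell: s stays 52.0000
seg 4 [212.9°–256.2°] simple-harmonic, h=30: θ=246.6° here. β=33.7, B=43.3. 30/2·(1 − cos(π·0.7783)) = 26.5062 → s = 78.5062
velocity in seg [212.9°–256.2°] (simple-harmonic), θ in radians: β = 33.7° = 0.5882 rad, B = 43.3° = 0.7557 rad; ds/dθ = (πh/(2B)) sin(πβ/B) = (π·30/(2·0.7557)) sin(π·0.7783) = 40.004377 mm/rad

s = 78.5062, ds/dθ = 40.0044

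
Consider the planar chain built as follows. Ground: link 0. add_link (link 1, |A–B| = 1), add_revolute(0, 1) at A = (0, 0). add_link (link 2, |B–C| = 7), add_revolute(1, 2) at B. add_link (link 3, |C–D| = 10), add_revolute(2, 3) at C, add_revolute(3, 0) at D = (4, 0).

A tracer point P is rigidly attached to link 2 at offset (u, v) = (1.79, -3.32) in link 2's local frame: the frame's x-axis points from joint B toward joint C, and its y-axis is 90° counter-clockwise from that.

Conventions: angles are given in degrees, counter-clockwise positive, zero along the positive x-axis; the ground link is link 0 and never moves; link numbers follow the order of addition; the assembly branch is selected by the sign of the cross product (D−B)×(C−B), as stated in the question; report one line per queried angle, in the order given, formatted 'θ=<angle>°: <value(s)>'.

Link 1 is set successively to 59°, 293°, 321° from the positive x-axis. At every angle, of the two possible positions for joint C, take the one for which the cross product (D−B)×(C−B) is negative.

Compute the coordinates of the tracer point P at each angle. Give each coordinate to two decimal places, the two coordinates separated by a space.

A=(0,0), D=(4.00,0)
θ=59°: B = A + 1.00·(cos59°, sin59°) = (0.5150, 0.8572)
θ=59°: |BD| = 3.5888
θ=59°: circle(B,7.00) ∩ circle(D,10.00): a=-5.3110, h=4.5600
θ=59°:   candidates: C₊=(-3.5531,6.5537) cross=16.365; C₋=(-5.7313,-2.3024) cross=-16.365
θ=59°:   branch - wants cross < 0 → take C=(-5.7313,-2.3024) (cross=-16.365)
θ=59°: ex = (C−B)/|BC| = (-0.8923,-0.4514); ey = (0.4514,-0.8923)
θ=59°: P = B + 1.79·ex + -3.32·ey = (-2.5808,3.0118)
θ=293°: B = A + 1.00·(cos293°, sin293°) = (0.3907, -0.9205)
θ=293°: |BD| = 3.7248
θ=293°: circle(B,7.00) ∩ circle(D,10.00): a=-4.9836, h=4.9157
θ=293°:   candidates: C₊=(-5.6531,2.6111) cross=18.310; C₋=(-3.2235,-6.9153) cross=-18.310
θ=293°:   branch - wants cross < 0 → take C=(-3.2235,-6.9153) (cross=-18.310)
θ=293°: ex = (C−B)/|BC| = (-0.5163,-0.8564); ey = (0.8564,-0.5163)
θ=293°: P = B + 1.79·ex + -3.32·ey = (-3.3767,-0.7393)
θ=321°: B = A + 1.00·(cos321°, sin321°) = (0.7771, -0.6293)
θ=321°: |BD| = 3.2837
θ=321°: circle(B,7.00) ∩ circle(D,10.00): a=-6.1237, h=3.3912
θ=321°:   candidates: C₊=(-5.8830,1.5254) cross=11.136; C₋=(-4.5831,-5.1312) cross=-11.136
θ=321°:   branch - wants cross < 0 → take C=(-4.5831,-5.1312) (cross=-11.136)
θ=321°: ex = (C−B)/|BC| = (-0.7658,-0.6431); ey = (0.6431,-0.7658)
θ=321°: P = B + 1.79·ex + -3.32·ey = (-2.7288,0.7618)

θ=59°: -2.58 3.01
θ=293°: -3.38 -0.74
θ=321°: -2.73 0.76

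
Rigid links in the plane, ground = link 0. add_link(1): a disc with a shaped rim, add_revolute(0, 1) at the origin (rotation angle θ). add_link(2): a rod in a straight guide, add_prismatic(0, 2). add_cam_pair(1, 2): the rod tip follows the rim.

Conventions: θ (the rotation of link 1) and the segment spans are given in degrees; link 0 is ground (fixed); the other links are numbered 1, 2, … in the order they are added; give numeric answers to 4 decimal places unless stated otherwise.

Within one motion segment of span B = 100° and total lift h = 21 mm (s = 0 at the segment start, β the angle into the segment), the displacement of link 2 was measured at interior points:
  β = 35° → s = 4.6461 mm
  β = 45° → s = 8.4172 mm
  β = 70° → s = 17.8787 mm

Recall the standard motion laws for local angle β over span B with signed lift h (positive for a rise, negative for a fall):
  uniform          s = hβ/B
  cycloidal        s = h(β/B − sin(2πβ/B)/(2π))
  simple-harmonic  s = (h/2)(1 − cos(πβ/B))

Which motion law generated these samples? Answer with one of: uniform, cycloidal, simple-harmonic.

candidates at β/B = r: uniform s = h·r (linear in β); cycloidal s = h·(r − sin(2πr)/(2π)); simple-harmonic s = (h/2)(1 − cos(πr))
β=35°: printed 4.6461 | uniform 7.3500, cycloidal 4.6461, simple-harmonic 5.7331
β=45°: printed 8.4172 | uniform 9.4500, cycloidal 8.4172, simple-harmonic 8.8574
β=70°: printed 17.8787 | uniform 14.7000, cycloidal 17.8787, simple-harmonic 16.6717
only one law matches every sample → cycloidal

cycloidal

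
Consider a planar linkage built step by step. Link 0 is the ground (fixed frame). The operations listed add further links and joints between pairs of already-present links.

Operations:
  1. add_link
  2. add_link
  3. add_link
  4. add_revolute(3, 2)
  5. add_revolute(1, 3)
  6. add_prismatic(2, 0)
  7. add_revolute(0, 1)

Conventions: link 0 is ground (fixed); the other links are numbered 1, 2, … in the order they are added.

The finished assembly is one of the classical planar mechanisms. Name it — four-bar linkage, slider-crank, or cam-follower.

links: 4 (incl. ground); joints: 3 revolute, 1 prismatic, 0 higher (cam) pair, forming one closed loop
4 links, 3 revolutes + 1 prismatic in one loop → slider-crank

slider-crank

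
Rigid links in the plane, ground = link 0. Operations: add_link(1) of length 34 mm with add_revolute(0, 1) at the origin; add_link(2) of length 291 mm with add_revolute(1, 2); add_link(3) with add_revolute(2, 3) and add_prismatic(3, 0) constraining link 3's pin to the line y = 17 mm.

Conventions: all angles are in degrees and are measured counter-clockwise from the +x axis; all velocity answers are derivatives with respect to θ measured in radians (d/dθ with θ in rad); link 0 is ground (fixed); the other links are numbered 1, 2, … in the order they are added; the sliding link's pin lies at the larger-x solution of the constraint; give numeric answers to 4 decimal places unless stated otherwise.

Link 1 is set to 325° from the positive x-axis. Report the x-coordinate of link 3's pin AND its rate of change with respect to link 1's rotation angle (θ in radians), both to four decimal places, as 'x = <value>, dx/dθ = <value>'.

geometry: r = 34 mm, L = 291 mm, e = 17 mm
crank pin P = (r cos θ, r sin θ) = (27.851170, -19.501599)
h = r sin θ − e = -19.501599 − 17 = -36.501599
x = r cos θ + √(L² − h²) = 27.851170 + 288.701634 = 316.552803
dx/dθ = −r sin θ − h·r cos θ/√(L² − h²) (θ in radians; h = -36.501599) = 23.022924

x = 316.5528, dx/dθ = 23.0229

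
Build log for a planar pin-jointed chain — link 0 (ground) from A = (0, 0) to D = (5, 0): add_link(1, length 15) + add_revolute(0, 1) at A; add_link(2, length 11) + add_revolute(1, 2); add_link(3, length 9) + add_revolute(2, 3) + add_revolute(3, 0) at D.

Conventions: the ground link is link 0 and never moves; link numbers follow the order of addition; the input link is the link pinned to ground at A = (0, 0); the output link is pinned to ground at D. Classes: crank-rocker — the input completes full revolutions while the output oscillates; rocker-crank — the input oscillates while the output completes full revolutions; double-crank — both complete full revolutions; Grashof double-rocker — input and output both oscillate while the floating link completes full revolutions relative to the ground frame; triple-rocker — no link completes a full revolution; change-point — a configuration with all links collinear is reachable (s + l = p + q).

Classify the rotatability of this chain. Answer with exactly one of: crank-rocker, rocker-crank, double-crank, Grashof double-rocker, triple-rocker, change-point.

lengths: ground=5, input=15, coupler=11, output=9
sorted: s=5 (shortest), l=15 (longest), p+q=20
s + l = 20 vs p + q = 20
s + l = p + q → change-point (collinear configuration reachable)

change-point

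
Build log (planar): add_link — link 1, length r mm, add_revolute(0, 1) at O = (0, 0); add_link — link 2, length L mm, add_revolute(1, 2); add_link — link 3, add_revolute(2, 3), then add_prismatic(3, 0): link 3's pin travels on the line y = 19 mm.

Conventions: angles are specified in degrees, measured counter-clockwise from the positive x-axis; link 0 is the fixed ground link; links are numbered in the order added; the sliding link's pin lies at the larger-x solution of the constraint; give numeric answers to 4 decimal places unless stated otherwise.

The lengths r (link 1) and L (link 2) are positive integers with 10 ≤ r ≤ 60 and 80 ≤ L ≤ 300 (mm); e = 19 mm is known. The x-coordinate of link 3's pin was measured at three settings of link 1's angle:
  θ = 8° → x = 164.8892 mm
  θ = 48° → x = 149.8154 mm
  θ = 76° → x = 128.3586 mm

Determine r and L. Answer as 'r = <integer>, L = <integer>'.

constraint per measurement: (x − r cos θ)² + (r sin θ − e)² = L²
subtracting the θ₁ and θ₂ equations cancels the r² and L² terms:
r = (x₁² − x₂²) / (2[(x₁cos θ₁ + e sin θ₁) − (x₂cos θ₂ + e sin θ₂)]) = 46.0000 → r = 46
L² = (x₁ − r cos θ₁)² + (r sin θ₁ − e)² = 14399.9988 → L = 120.0000 → L = 120
check at θ₃=76°: x = 128.3586 (printed 128.3586) ✓

r = 46, L = 120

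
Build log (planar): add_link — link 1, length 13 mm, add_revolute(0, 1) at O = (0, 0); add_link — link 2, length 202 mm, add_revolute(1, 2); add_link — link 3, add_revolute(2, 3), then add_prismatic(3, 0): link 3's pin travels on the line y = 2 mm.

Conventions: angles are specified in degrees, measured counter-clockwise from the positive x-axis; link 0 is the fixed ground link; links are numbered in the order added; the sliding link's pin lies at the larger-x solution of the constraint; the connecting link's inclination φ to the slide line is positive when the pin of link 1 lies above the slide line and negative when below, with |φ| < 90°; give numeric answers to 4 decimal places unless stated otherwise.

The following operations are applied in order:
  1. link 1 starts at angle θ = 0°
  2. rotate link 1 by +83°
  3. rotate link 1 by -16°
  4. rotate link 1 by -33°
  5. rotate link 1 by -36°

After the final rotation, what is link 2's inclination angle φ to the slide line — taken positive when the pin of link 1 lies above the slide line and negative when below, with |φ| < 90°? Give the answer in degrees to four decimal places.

geometry: r = 13 mm, L = 202 mm, e = 2 mm; θ starts at 0°
rotate link 1 by +83°: θ ← 0° +83° = 83°
rotate link 1 by -16°: θ ← 83° -16° = 67°
rotate link 1 by -33°: θ ← 67° -33° = 34°
rotate link 1 by -36°: θ ← 34° -36° = -2°
h = r sin θ − e = -0.453693 − 2 = -2.453693
sin φ = h / L = -2.453693 / 202 = -0.01214700
φ = arcsin(-0.01214700) = -0.695989°

-0.6960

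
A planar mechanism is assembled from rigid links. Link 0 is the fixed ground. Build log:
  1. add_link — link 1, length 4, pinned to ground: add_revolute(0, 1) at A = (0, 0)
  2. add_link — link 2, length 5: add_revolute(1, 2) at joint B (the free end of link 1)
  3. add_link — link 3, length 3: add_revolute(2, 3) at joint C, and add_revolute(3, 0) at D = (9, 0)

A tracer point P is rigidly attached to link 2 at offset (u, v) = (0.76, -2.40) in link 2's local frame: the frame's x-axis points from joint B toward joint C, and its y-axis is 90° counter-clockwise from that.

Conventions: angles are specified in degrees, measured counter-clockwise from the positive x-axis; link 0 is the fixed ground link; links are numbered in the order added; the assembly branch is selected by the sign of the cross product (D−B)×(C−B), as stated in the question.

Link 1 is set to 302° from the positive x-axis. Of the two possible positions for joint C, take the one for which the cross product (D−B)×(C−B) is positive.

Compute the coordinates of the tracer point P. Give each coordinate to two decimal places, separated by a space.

A=(0,0), D=(9.00,0)
B = A + 4.00·(cos302°, sin302°) = (2.1197, -3.3922)
|BD| = 7.6711
circle(B,5.00) ∩ circle(D,3.00): a=4.8784, h=1.0959
  candidates: C₊=(6.0106,-0.2520) cross=8.407; C₋=(6.9798,-2.2178) cross=-8.407
  branch + wants cross > 0 → take C=(6.0106,-0.2520) (cross=8.407)
ex = (C−B)/|BC| = (0.7782,0.6280); ey = (-0.6280,0.7782)
P = B + 0.76·ex + -2.40·ey = (4.2184,-4.7825)

4.22 -4.78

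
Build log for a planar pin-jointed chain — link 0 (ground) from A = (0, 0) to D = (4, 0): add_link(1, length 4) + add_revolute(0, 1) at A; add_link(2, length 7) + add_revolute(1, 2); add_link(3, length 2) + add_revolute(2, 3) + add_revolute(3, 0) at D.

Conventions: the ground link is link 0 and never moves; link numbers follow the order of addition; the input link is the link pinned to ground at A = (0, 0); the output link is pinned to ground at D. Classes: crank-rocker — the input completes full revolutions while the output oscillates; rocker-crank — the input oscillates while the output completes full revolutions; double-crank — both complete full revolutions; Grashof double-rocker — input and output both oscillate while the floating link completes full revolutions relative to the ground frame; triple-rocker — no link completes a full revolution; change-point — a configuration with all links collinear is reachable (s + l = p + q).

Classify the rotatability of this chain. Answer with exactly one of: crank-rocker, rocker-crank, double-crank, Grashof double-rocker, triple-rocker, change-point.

lengths: ground=4, input=4, coupler=7, output=2
sorted: s=2 (shortest), l=7 (longest), p+q=8
s + l = 9 vs p + q = 8
s + l > p + q → non-Grashof → no link fully rotates → triple-rocker

triple-rocker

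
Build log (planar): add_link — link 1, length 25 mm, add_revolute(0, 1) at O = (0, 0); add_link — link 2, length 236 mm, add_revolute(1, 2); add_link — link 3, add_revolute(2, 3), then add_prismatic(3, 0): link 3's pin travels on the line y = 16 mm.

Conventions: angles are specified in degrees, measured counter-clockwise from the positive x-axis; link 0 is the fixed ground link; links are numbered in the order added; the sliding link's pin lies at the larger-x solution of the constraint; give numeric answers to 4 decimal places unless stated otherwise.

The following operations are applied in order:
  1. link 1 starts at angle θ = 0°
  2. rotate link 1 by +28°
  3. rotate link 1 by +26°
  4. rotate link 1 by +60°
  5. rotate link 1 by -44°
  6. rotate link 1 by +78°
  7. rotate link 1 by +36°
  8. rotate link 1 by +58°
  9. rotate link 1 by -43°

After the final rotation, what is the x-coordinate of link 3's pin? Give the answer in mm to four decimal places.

geometry: r = 25 mm, L = 236 mm, e = 16 mm; θ starts at 0°
rotate link 1 by +28°: θ ← 0° +28° = 28°
rotate link 1 by +26°: θ ← 28° +26° = 54°
rotate link 1 by +60°: θ ← 54° +60° = 114°
rotate link 1 by -44°: θ ← 114° -44° = 70°
rotate link 1 by +78°: θ ← 70° +78° = 148°
rotate link 1 by +36°: θ ← 148° +36° = 184°
rotate link 1 by +58°: θ ← 184° +58° = 242°
rotate link 1 by -43°: θ ← 242° -43° = 199°
crank pin P = (r cos θ, r sin θ) = (-23.637964, -8.139204)
h = r sin θ − e = -8.139204 − 16 = -24.139204
x = r cos θ + √(L² − h²) = -23.637964 + 234.762218 = 211.124253

211.1243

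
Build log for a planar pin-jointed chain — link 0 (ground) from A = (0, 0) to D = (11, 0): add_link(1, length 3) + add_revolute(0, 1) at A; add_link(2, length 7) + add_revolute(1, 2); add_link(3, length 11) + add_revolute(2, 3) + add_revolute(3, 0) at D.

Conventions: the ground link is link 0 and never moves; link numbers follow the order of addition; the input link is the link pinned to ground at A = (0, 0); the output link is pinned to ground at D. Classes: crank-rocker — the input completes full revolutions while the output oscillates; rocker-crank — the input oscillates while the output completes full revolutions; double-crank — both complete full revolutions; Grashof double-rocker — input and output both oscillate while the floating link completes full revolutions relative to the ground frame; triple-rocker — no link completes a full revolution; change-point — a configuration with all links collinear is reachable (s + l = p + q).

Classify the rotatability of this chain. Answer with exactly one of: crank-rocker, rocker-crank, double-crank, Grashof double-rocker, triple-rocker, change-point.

lengths: ground=11, input=3, coupler=7, output=11
sorted: s=3 (shortest), l=11 (longest), p+q=18
s + l = 14 vs p + q = 18
s + l < p + q (Grashof) with shortest = input link → crank-rocker

crank-rocker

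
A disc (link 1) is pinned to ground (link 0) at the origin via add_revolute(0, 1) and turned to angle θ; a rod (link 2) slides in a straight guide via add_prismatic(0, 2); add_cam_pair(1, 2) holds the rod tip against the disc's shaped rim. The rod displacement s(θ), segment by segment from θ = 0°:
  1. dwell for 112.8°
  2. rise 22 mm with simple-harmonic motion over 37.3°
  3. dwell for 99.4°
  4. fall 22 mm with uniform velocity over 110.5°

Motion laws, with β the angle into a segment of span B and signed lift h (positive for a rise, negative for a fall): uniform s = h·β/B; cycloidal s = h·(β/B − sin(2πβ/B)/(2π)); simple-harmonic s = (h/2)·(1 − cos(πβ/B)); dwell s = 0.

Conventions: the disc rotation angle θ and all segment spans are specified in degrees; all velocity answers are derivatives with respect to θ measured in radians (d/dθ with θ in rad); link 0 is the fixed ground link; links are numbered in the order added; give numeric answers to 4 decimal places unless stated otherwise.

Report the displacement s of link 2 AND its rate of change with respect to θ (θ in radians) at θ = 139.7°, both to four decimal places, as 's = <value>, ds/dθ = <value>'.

segment 1 (0° to 112.8°, dwell): s unchanged at 0.0000
θ = 139.7° falls in segment 2 (112.8° to 150.1°, simple-harmonic, h = 22): β = 139.7 − 112.8 = 26.9°, B = 37.3°; Δs = 22/2·(1 − cos(π·0.7212)) = 18.0430; s = 0.0000 + 18.0430 = 18.0430
velocity in seg [112.8°–150.1°] (simple-harmonic), θ in radians: β = 26.9° = 0.4695 rad, B = 37.3° = 0.6510 rad; ds/dθ = (πh/(2B)) sin(πβ/B) = (π·22/(2·0.6510)) sin(π·0.7212) = 40.775564 mm/rad

s = 18.0430, ds/dθ = 40.7756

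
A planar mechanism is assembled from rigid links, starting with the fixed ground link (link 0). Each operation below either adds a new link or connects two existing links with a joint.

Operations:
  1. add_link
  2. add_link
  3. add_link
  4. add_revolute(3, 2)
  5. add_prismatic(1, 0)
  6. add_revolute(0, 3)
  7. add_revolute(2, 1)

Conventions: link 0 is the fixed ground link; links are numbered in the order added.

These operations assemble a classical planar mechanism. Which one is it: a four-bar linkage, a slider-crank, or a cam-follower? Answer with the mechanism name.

links: 4 (incl. ground); joints: 3 revolute, 1 prismatic, 0 higher (cam) pair, forming one closed loop
4 links, 3 revolutes + 1 prismatic in one loop → slider-crank

slider-crank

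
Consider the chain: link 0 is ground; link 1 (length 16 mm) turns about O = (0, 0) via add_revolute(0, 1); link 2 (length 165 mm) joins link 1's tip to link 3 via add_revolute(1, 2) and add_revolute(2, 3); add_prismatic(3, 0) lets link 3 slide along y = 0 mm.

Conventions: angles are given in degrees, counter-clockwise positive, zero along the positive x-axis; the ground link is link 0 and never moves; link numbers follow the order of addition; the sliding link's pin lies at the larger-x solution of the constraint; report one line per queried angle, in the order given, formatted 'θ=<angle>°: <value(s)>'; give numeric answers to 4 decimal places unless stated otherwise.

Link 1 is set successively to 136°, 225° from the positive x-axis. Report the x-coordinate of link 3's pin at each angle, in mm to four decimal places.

geometry: r = 16 mm, L = 165 mm, e = 0 mm
θ=136°: crank pin P = (r cos θ, r sin θ) = (-11.509437, 11.114534)
θ=136°: h = r sin θ − e = 11.114534 − 0 = 11.114534
θ=136°: x = r cos θ + √(L² − h²) = -11.509437 + 164.625232 = 153.115796
θ=225°: crank pin P = (r cos θ, r sin θ) = (-11.313708, -11.313708)
θ=225°: h = r sin θ − e = -11.313708 − 0 = -11.313708
θ=225°: x = r cos θ + √(L² − h²) = -11.313708 + 164.611664 = 153.297956

θ=136°: 153.1158
θ=225°: 153.2980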